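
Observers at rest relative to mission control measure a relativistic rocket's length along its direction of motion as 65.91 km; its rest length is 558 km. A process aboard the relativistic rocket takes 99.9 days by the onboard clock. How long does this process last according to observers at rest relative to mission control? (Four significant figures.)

Length contraction gives γ = L₀/L = 558/65.91 = 8.46609.
Δt = γΔτ = 8.46609 × 99.9 = 845.8 days.

845.8 days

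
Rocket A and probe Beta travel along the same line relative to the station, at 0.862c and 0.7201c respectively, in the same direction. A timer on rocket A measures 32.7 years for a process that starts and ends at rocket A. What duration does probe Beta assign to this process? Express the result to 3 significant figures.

35.3 years

The velocity of rocket A relative to probe Beta is (0.862 − 0.7201)c / (1 − 0.862×0.7201) = 0.37414c; relative speed 0.37414c.
At |u| = 0.37414c, γ = (1 − 0.139981)^(−1/2) = 1.0783.
The clock on rocket A records proper time, so probe Beta measures Δt = γΔτ = 1.0783 × 32.7 = 35.3 years.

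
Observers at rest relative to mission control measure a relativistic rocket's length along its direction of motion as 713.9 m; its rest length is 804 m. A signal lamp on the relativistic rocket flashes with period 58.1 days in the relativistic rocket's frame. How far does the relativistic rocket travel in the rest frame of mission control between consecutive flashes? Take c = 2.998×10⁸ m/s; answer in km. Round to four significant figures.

7.796×10^11 km

γ = L₀/L = 804/713.9 = 1.12621.
β = √(1 − 1/γ²) = 0.45997. Lab-frame period = γτ = 1.12621×58.1 days = 65.433 days. Distance = βc × γτ = 0.45997 × 2.998×10⁸ m/s × 5653411.2 s = 7.7960×10^14 m = 7.796×10^11 km.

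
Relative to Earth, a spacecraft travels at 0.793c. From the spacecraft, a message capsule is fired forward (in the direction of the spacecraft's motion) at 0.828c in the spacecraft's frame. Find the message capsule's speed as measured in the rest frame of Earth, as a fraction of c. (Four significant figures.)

0.9785c

Relativistic velocity addition: u = (u' + v)/(1 + u'v/c²), with u' = 0.828c and v = 0.793c.
Numerator: 0.828 + 0.793 = 1.621. Denominator: 1 + (0.828)(0.793) = 1.656604.
u = 1.621/1.656604 = 0.97851, so the speed is 0.9785c.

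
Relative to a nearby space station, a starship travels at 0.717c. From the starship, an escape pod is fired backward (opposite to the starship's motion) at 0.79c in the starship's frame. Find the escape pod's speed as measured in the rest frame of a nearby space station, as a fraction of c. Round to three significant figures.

In units of c, u = (u' + v)/(1 + u'v) with u' = −0.79 and v = 0.717.
Numerator: −0.79 + 0.717 = −0.073. Denominator: 1 + (−0.79)(0.717) = 0.43357.
u = −0.073/0.43357 = −0.16837, so the speed is 0.168c.

0.168c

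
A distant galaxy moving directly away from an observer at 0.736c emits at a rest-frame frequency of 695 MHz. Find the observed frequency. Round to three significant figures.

271 MHz

Relativistic Doppler (source moving away): f_obs = f_src · √((1−β)/(1+β)).
With β = 0.736: factor = √(0.264/1.736) = 0.38997.
f_obs = 695 × 0.38997 = 271 MHz.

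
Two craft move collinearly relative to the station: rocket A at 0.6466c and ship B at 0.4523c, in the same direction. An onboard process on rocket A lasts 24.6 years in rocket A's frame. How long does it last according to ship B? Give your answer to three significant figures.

Transform rocket A's velocity into ship B's frame: (0.6466 − 0.4523)/(1 − 0.6466·0.4523) = 0.1943/0.70754282, so the relative speed is 0.27461c.
γ for this relative speed: γ = 1/√(1 − 0.0754107) = 1.04.
Rocket A's interval is proper; time dilation gives Δt_B = γΔτ = 1.04 × 24.6 years = 25.6 years.

25.6 years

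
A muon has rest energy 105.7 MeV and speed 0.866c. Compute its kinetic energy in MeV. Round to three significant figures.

106 MeV

With β = 0.866, γ = 1/√(1 − 0.866²) = 1/√0.250044 = 1.99982.
Kinetic energy: K = (γ − 1)mc² = (1.99982 − 1) × 105.7 MeV = 0.99982 × 105.7 = 106 MeV.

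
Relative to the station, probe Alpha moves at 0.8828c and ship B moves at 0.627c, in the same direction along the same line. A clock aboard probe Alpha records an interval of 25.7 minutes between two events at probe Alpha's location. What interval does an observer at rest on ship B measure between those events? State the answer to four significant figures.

31.36 minutes

Speed of probe Alpha in ship B's frame: u = (v_A − v_B)/(1 − v_A v_B/c²) = (0.8828 − 0.627)/(1 − 0.8828×0.627) = 0.2558/0.4464844 = 0.57292; |u| = 0.57292c.
γ for this relative speed: γ = 1/√(1 − 0.328237) = 1.2201.
Probe Alpha's interval is proper; time dilation gives Δt_B = γΔτ = 1.2201 × 25.7 minutes = 31.36 minutes.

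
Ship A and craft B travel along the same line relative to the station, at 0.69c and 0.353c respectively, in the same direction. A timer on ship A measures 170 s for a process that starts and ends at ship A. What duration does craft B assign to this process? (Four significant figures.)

The velocity of ship A relative to craft B is (0.69 − 0.353)c / (1 − 0.69×0.353) = 0.44551c; relative speed 0.44551c.
γ for this relative speed: γ = 1/√(1 − 0.198479) = 1.117.
The clock on ship A records proper time, so craft B measures Δt = γΔτ = 1.117 × 170 = 189.9 s.

189.9 s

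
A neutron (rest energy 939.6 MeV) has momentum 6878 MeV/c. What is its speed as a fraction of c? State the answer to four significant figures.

pc/(mc²) = 6878/939.6 = 7.3201 = βγ = β/√(1−β²).
So β² = x²/(1 + x²) with x = 7.3201: x² = 53.5839, β² = 53.5839/54.5839 = 0.98168, β = 0.9908.

0.9908c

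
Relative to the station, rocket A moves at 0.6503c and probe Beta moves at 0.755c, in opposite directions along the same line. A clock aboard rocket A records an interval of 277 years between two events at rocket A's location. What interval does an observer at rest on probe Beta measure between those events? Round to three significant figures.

Transform rocket A's velocity into probe Beta's frame: (0.6503 + 0.755)/(1 + 0.6503·0.755) = 1.4053/1.4909765, so the relative speed is 0.94254c.
At |u| = 0.94254c, γ = (1 − 0.888382)^(−1/2) = 2.9932.
Rocket A's interval is proper; time dilation gives Δt_B = γΔτ = 2.9932 × 277 years = 829 years.

829 years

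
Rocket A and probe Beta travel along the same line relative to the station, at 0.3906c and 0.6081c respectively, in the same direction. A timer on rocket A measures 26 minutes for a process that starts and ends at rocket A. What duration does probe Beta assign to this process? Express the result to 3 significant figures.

27.1 minutes

Transform rocket A's velocity into probe Beta's frame: (0.3906 − 0.6081)/(1 − 0.3906·0.6081) = −0.2175/0.76247614, so the relative speed is 0.28525c.
At |u| = 0.28525c, γ = (1 − 0.0813676)^(−1/2) = 1.0433.
The clock on rocket A records proper time, so probe Beta measures Δt = γΔτ = 1.0433 × 26 = 27.1 minutes.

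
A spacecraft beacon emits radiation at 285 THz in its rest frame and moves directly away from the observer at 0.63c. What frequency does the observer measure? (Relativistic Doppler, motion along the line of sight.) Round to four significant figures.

135.8 THz

Relativistic Doppler (source moving away): f_obs = f_src · √((1−β)/(1+β)).
With β = 0.63: factor = √(0.37/1.63) = 0.47644.
f_obs = 285 × 0.47644 = 135.8 THz.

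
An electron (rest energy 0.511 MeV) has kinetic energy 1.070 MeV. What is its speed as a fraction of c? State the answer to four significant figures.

γ = 1 + K/(mc²) = 1 + 1.070/0.511 = 3.0939.
β = √(1 − 1/γ²) = √(1 − 0.104469) = √0.895531 = 0.9463.

0.9463c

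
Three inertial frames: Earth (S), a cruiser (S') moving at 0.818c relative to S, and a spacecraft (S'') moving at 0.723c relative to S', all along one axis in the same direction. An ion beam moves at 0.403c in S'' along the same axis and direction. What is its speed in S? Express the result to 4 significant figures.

Compose velocities in two stages. Stage 1 (into S'): u₁ = (0.403+0.723)/(1+0.403×0.723) = 0.87194.
Stage 2 (into S): u = (0.87194+0.818)/(1+0.87194×0.818) = 0.9864, so the speed is 0.9864c.

0.9864c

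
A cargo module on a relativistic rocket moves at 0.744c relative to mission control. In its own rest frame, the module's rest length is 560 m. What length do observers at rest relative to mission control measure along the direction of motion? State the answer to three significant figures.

With β = 0.744, γ = 1/√(1 − 0.744²) = 1/√0.446464 = 1.4966.
Along the direction of motion the measured length is L₀/γ = 560/1.4966 = 374 m.

374 m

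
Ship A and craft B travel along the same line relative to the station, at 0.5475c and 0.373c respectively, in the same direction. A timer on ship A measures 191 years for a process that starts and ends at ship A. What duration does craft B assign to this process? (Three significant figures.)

196 years

Transform ship A's velocity into craft B's frame: (0.5475 − 0.373)/(1 − 0.5475·0.373) = 0.1745/0.7957825, so the relative speed is 0.21928c.
At |u| = 0.21928c, γ = (1 − 0.0480837)^(−1/2) = 1.0249.
Ship A's interval is proper; time dilation gives Δt_B = γΔτ = 1.0249 × 191 years = 196 years.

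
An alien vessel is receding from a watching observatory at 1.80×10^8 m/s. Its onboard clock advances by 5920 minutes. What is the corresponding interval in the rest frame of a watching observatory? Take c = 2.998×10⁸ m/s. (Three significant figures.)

β = v/c = (1.80×10^8 m/s)/(2.998×10⁸ m/s) = 0.6004.
β² = 0.36048016, so γ = 1/√0.63951984 = 1.2505.
The onboard clock measures proper time, so the interval in the rest frame of a watching observatory is dilated: Δt = γ·Δτ = 1.2505 × 5920 minutes = 7400 minutes.

7400 minutes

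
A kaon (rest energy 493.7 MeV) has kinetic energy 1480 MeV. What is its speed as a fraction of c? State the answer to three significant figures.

γ = 1 + K/(mc²) = 1 + 1480/493.7 = 3.9978.
β = √(1 − 1/γ²) = √(1 − 0.0625688) = √0.9374312 = 0.968.

0.968c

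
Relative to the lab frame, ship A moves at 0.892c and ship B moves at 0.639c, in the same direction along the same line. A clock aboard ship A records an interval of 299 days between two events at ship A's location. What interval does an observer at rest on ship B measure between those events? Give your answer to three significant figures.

370 days

Speed of ship A in ship B's frame: u = (v_A − v_B)/(1 − v_A v_B/c²) = (0.892 − 0.639)/(1 − 0.892×0.639) = 0.253/0.430012 = 0.58836; |u| = 0.58836c.
γ for this relative speed: γ = 1/√(1 − 0.346167) = 1.2367.
The clock on ship A records proper time, so ship B measures Δt = γΔτ = 1.2367 × 299 = 370 days.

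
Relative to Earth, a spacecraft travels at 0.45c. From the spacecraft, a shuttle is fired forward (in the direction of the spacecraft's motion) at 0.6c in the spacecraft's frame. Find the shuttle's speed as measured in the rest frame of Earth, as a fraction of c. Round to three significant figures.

In units of c, u = (u' + v)/(1 + u'v) with u' = 0.6 and v = 0.45.
Numerator: 0.6 + 0.45 = 1.05. Denominator: 1 + (0.6)(0.45) = 1.27.
u = 1.05/1.27 = 0.82677, so the speed is 0.827c.

0.827c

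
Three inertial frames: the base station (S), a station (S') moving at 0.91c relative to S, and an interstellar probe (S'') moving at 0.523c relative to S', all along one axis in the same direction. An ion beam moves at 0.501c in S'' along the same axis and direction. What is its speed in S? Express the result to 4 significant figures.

First combine the ion beam and interstellar probe (S''→S'): u₁ = (0.501 + 0.523)/(1 + 0.501×0.523) = 1.024/1.262023 = 0.8114.
Then combine with the station (S'→S): u = (0.8114 + 0.91)/(1 + 0.8114×0.91) = 1.7214/1.738374 = 0.99024.

0.9902c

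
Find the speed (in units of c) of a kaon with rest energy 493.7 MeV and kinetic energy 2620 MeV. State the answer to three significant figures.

γ = 1 + K/(mc²) = 1 + 2620/493.7 = 6.3069.
β = √(1 − 1/γ²) = √(1 − 0.0251402) = √0.9748598 = 0.987.

0.987c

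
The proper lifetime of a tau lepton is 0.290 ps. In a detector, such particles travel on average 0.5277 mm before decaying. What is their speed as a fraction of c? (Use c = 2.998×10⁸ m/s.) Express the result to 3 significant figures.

Let x = d/(cτ) = 5.277×10^-4 m / (2.998×10⁸ m/s × 2.900×10^-13 s) = 6.0696. Since d = βγcτ, x = βγ = β/√(1−β²).
Solving: β² = x²/(1+x²) = 36.84/37.84 = 0.973573, so β = 0.987.

0.987c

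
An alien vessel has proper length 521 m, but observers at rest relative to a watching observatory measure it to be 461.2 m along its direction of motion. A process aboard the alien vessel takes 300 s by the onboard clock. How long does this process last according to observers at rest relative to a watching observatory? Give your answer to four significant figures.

γ = L₀/L = 521/461.2 = 1.12966.
The same γ dilates the second interval: 1.12966 × 300 s = 338.9 s.

338.9 s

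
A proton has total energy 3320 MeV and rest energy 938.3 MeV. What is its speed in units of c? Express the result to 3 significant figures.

0.959c

γ = E/(mc²) = 3320/938.3 = 3.5383.
β = √(1 − 1/γ²) = √(1 − 0.079875) = √0.920125 = 0.959.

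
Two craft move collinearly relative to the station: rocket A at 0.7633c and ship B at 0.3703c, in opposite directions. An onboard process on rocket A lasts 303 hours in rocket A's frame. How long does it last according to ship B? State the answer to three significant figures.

Speed of rocket A in ship B's frame: u = (v_A + v_B)/(1 + v_A v_B/c²) = (0.7633 + 0.3703)/(1 + 0.7633×0.3703) = 1.1336/1.28264999 = 0.8838; |u| = 0.8838c.
At |u| = 0.8838c, γ = (1 − 0.781102)^(−1/2) = 2.1374.
The clock on rocket A records proper time, so ship B measures Δt = γΔτ = 2.1374 × 303 = 648 hours.

648 hours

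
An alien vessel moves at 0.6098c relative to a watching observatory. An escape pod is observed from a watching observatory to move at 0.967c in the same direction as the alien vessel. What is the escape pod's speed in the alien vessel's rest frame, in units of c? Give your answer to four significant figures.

0.8705c

Transform to the alien vessel's frame: u' = (u − v)/(1 − uv/c²).
u' = (0.967 − 0.6098)/(1 − 0.967×0.6098) = 0.3572/0.4103234 = 0.87053.
Speed in the alien vessel's frame: 0.8705c (in the same direction).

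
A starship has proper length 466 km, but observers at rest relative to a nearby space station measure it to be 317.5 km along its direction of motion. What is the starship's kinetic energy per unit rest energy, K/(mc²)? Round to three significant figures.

0.468

Length contraction gives γ = L₀/L = 466/317.5 = 1.46772.
Since K = (γ−1)mc², K/(mc²) = 1.46772 − 1 = 0.468.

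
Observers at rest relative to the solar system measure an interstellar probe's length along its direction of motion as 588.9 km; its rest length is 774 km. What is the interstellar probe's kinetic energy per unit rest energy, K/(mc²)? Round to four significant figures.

0.3143

Length contraction gives γ = L₀/L = 774/588.9 = 1.31431.
K/(mc²) = γ − 1 = 1.31431 − 1 = 0.3143.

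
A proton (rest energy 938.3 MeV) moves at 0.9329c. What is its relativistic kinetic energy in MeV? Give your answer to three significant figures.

1670 MeV

Lorentz factor: γ = (1 − 0.87030241)^(−1/2) = 2.7767.
Kinetic energy: K = (γ − 1)mc² = (2.7767 − 1) × 938.3 MeV = 1.7767 × 938.3 = 1670 MeV.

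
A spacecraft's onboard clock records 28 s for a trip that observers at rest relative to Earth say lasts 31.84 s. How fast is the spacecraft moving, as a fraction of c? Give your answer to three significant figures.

0.476c

γ = Δt/Δτ = 31.84/28 = 1.1371.
β = √(1 − 1/γ²) = √(1 − 0.773397) = √0.226603 = 0.476.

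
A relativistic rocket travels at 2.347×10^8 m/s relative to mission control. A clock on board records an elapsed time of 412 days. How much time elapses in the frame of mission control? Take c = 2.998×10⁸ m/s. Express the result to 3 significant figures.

β = v/c = (2.347×10^8 m/s)/(2.998×10⁸ m/s) = 0.782855.
γ = 1/√(1 − β²) = 1/√(1 − 0.612862) = 1/√0.387138 = 1/0.622204 = 1.6072.
The onboard clock measures proper time, so the interval in the rest frame of mission control is dilated: Δt = γ·Δτ = 1.6072 × 412 days = 662 days.

662 days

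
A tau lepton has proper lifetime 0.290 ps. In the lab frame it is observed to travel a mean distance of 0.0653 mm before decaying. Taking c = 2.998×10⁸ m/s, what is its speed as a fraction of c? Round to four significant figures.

Let x = d/(cτ) = 6.530×10^-5 m / (2.998×10⁸ m/s × 2.900×10^-13 s) = 0.75108. Since d = βγcτ, x = βγ = β/√(1−β²).
Solving: β² = x²/(1+x²) = 0.564121/1.564121 = 0.360663, so β = 0.6006.

0.6006c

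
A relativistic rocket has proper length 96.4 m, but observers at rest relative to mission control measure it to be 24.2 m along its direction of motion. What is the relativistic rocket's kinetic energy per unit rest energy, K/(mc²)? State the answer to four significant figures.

2.983

Length contraction gives γ = L₀/L = 96.4/24.2 = 3.98347.
K/(mc²) = γ − 1 = 3.98347 − 1 = 2.983.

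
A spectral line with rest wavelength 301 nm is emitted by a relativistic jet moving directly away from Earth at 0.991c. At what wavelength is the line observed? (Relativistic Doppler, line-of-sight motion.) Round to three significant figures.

4480 nm

Relativistic Doppler for wavelength: λ_obs = λ_src · √((1+β)/(1−β)).
With β = 0.991: factor = √(1.991/0.009) = 14.874.
λ_obs = 301 × 14.874 = 4480 nm.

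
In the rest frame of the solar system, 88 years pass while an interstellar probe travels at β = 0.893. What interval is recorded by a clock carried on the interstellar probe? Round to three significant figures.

39.6 years

β² = 0.797449, so γ = 1/√0.202551 = 2.2219.
The moving clock records proper time: Δτ = Δt/γ = 88/2.2219 = 39.6 years.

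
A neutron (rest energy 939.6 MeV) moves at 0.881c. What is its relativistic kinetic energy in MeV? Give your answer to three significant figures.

Lorentz factor: γ = (1 − 0.776161)^(−1/2) = 2.1136.
Kinetic energy: K = (γ − 1)mc² = (2.1136 − 1) × 939.6 MeV = 1.1136 × 939.6 = 1050 MeV.

1050 MeV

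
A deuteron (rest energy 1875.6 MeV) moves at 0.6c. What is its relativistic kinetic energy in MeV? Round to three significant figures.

With β = 0.6, γ = 1/√(1 − 0.6²) = 1/√0.64 = 1.25.
Kinetic energy: K = (γ − 1)mc² = (1.25 − 1) × 1875.6 MeV = 0.25 × 1875.6 = 469 MeV.

469 MeV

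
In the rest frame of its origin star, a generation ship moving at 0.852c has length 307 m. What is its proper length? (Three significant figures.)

586 m

With β = 0.852, γ = 1/√(1 − 0.852²) = 1/√0.274096 = 1.9101.
Proper length: L₀ = γ·L = 1.9101 × 307 = 586 m.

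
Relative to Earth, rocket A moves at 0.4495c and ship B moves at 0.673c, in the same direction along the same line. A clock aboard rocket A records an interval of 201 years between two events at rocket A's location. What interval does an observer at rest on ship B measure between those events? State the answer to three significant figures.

212 years

The velocity of rocket A relative to ship B is (0.4495 − 0.673)c / (1 − 0.4495×0.673) = −0.32044c; relative speed 0.32044c.
γ for this relative speed: γ = 1/√(1 − 0.102682) = 1.0557.
The clock on rocket A records proper time, so ship B measures Δt = γΔτ = 1.0557 × 201 = 212 years.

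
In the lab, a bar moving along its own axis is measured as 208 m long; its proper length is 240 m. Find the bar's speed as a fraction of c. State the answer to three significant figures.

Length contraction gives γ = L₀/L = 240/208 = 1.1538.
β = √(1 − 1/γ²) = √0.248829 = 0.499.

0.499c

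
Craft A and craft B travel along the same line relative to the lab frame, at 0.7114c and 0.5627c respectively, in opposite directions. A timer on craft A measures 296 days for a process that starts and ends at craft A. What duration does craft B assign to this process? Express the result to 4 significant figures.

713.4 days

Transform craft A's velocity into craft B's frame: (0.7114 + 0.5627)/(1 + 0.7114·0.5627) = 1.2741/1.40030478, so the relative speed is 0.90987c.
γ for this relative speed: γ = 1/√(1 − 0.827863) = 2.4103.
The clock on craft A records proper time, so craft B measures Δt = γΔτ = 2.4103 × 296 = 713.4 days.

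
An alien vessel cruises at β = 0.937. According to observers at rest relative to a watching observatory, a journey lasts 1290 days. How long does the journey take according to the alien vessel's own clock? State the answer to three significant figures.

Lorentz factor: γ = (1 − 0.877969)^(−1/2) = 2.8626.
The moving clock records proper time: Δτ = Δt/γ = 1290/2.8626 = 451 days.

451 days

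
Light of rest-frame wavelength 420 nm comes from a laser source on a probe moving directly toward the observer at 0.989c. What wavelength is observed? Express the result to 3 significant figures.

31.2 nm

Relativistic Doppler for wavelength: λ_obs = λ_src · √((1−β)/(1+β)).
With β = 0.989: factor = √(0.011/1.989) = 0.074367.
λ_obs = 420 × 0.074367 = 31.2 nm.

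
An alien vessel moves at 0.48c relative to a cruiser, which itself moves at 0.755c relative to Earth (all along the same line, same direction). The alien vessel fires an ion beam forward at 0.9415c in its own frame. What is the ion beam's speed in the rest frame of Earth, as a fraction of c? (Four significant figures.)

0.9970c

Compose velocities in two stages. Stage 1 (into S'): u₁ = (0.9415+0.48)/(1+0.9415×0.48) = 0.97905.
Stage 2 (into S): u = (0.97905+0.755)/(1+0.97905×0.755) = 0.99705, so the speed is 0.9970c.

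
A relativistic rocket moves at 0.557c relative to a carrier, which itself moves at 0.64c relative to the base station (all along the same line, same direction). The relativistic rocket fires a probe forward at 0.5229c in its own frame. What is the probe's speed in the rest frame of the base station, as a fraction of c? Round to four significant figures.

First combine the probe and relativistic rocket (S''→S'): u₁ = (0.5229 + 0.557)/(1 + 0.5229×0.557) = 1.0799/1.2912553 = 0.83632.
Then combine with the carrier (S'→S): u = (0.83632 + 0.64)/(1 + 0.83632×0.64) = 1.47632/1.5352448 = 0.96162.

0.9616c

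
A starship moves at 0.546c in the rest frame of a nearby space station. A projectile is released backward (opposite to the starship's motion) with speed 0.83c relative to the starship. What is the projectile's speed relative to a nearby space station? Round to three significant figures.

In units of c, u = (u' + v)/(1 + u'v) with u' = −0.83 and v = 0.546.
Numerator: −0.83 + 0.546 = −0.284. Denominator: 1 + (−0.83)(0.546) = 0.54682.
u = −0.284/0.54682 = −0.51937, so the speed is 0.519c.

0.519c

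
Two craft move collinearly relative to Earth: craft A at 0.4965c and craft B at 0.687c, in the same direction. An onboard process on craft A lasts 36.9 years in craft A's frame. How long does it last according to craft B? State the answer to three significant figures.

Speed of craft A in craft B's frame: u = (v_A − v_B)/(1 − v_A v_B/c²) = (0.4965 − 0.687)/(1 − 0.4965×0.687) = −0.1905/0.6589045 = −0.28912; |u| = 0.28912c.
At |u| = 0.28912c, γ = (1 − 0.0835904)^(−1/2) = 1.0446.
Craft A's interval is proper; time dilation gives Δt_B = γΔτ = 1.0446 × 36.9 years = 38.5 years.

38.5 years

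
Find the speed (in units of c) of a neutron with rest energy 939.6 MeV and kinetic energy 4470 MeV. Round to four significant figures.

γ = 1 + K/(mc²) = 1 + 4470/939.6 = 5.7573.
β = √(1 − 1/γ²) = √(1 − 0.0301691) = √0.9698309 = 0.9848.

0.9848c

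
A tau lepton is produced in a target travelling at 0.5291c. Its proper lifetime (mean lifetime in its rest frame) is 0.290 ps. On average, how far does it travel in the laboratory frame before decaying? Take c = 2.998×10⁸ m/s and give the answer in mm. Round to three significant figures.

With β = 0.5291, γ = 1/√(1 − 0.5291²) = 1/√0.72005319 = 1.1785.
Lab-frame lifetime: Δt = γτ = 1.1785 × 0.290 ps = 0.34176 ps.
Distance: d = vΔt = 0.5291 × 2.998×10⁸ m/s × 3.4176×10^-13 s = 5.42×10^-5 m = 0.0542 mm.

0.0542 mm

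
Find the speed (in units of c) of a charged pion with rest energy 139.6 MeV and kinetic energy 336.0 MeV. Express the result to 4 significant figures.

0.9560c

K = (γ−1)mc², so γ = 1 + 336.0/139.6 = 3.4069.
Then v/c = √(1 − γ⁻²) = √(1 − 0.0861551) = √0.9138449 = 0.9560.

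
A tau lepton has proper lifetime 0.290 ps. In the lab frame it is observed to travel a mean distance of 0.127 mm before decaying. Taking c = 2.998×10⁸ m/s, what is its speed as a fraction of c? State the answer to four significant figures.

0.8252c

Let x = d/(cτ) = 1.270×10^-4 m / (2.998×10⁸ m/s × 2.900×10^-13 s) = 1.4607. Since d = βγcτ, x = βγ = β/√(1−β²).
Solving: β² = x²/(1+x²) = 2.13364/3.13364 = 0.680882, so β = 0.8252.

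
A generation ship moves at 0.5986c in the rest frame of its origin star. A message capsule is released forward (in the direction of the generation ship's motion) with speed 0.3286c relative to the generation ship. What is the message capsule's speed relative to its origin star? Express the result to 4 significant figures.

0.7748c

Relativistic velocity addition: u = (u' + v)/(1 + u'v/c²), with u' = 0.3286c and v = 0.5986c.
Numerator: 0.3286 + 0.5986 = 0.9272. Denominator: 1 + (0.3286)(0.5986) = 1.19669996.
u = 0.9272/1.19669996 = 0.7748, so the speed is 0.7748c.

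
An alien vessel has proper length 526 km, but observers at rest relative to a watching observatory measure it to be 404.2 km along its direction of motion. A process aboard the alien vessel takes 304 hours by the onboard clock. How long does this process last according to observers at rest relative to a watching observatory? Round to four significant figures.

Length contraction gives γ = L₀/L = 526/404.2 = 1.30134.
Δt = γΔτ = 1.30134 × 304 = 395.6 hours.

395.6 hours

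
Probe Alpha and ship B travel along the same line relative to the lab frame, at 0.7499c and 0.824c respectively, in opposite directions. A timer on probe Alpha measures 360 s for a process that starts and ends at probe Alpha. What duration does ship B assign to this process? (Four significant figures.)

Transform probe Alpha's velocity into ship B's frame: (0.7499 + 0.824)/(1 + 0.7499·0.824) = 1.5739/1.6179176, so the relative speed is 0.97279c.
γ for this relative speed: γ = 1/√(1 − 0.94632) = 4.3161.
Probe Alpha's interval is proper; time dilation gives Δt_B = γΔτ = 4.3161 × 360 s = 1554 s.

1554 s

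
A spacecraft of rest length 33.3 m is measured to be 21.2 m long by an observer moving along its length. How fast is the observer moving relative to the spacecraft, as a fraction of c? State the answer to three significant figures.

0.771c

Length contraction gives γ = L₀/L = 33.3/21.2 = 1.5708.
β = √(1 − 1/γ²) = √0.594717 = 0.771.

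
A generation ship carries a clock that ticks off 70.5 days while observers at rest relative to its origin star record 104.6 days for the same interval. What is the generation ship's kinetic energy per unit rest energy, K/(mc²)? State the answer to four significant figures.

0.4837

From Δt = γΔτ: γ = 104.6/70.5 = 1.48369.
K/(mc²) = γ − 1 = 1.48369 − 1 = 0.4837.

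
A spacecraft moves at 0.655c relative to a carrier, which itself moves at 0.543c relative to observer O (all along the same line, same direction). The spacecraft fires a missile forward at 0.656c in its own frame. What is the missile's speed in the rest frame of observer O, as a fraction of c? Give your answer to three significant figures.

0.975c

First combine the missile and spacecraft (S''→S'): u₁ = (0.656 + 0.655)/(1 + 0.656×0.655) = 1.311/1.42968 = 0.91699.
Then combine with the carrier (S'→S): u = (0.91699 + 0.543)/(1 + 0.91699×0.543) = 1.45999/1.49792557 = 0.97467.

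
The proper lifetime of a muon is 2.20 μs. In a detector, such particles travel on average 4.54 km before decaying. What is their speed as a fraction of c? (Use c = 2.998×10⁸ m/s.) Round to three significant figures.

Lab distance = (lab lifetime)·v = γτ·βc, so βγ = d/(cτ) = 4540/(2.998×10⁸ × 2.200×10^-6) = 6.8834.
With βγ = 6.8834: γ² = 1 + (βγ)² = 48.3812, and β = (βγ)/γ = 6.8834/6.95566 = 0.990.

0.990c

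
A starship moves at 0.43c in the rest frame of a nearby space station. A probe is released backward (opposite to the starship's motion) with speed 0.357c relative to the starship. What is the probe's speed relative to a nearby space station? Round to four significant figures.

0.08624c

Relativistic velocity addition: u = (u' + v)/(1 + u'v/c²), with u' = −0.357c and v = 0.43c.
Numerator: −0.357 + 0.43 = 0.073. Denominator: 1 + (−0.357)(0.43) = 0.84649.
u = 0.073/0.84649 = 0.086238, so the speed is 0.08624c.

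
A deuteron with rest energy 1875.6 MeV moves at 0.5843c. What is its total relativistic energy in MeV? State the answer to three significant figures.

2310 MeV

With β = 0.5843, γ = 1/√(1 − 0.5843²) = 1/√0.65859351 = 1.2322.
Total energy: E = γmc² = 1.2322 × 1875.6 MeV = 2310 MeV.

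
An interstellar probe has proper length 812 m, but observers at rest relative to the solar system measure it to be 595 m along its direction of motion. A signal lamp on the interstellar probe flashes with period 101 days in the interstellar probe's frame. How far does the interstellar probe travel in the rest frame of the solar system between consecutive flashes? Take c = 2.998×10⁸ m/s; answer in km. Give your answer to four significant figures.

From L = L₀/γ: γ = 812/595 = 1.36471.
β = √(1 − 1/γ²) = 0.68049. Lab-frame period = γτ = 1.36471×101 days = 137.84 days. Distance = βc × γτ = 0.68049 × 2.998×10⁸ m/s × 11909376 s = 2.4296×10^15 m = 2.430×10^12 km.

2.430×10^12 km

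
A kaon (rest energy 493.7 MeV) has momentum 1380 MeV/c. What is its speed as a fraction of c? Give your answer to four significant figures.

βγ = pc/(mc²) = 1380/493.7 = 2.7952.
Since γ² = 1 + (βγ)² = 8.81314, γ = √8.81314 = 2.96869, and β = (βγ)/γ = 2.7952/2.96869 = 0.9416.

0.9416c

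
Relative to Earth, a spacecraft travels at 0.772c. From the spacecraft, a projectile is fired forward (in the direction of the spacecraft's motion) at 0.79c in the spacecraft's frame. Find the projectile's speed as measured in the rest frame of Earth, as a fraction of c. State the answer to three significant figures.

Relativistic velocity addition: u = (u' + v)/(1 + u'v/c²), with u' = 0.79c and v = 0.772c.
Numerator: 0.79 + 0.772 = 1.562. Denominator: 1 + (0.79)(0.772) = 1.60988.
u = 1.562/1.60988 = 0.97026, so the speed is 0.970c.

0.970c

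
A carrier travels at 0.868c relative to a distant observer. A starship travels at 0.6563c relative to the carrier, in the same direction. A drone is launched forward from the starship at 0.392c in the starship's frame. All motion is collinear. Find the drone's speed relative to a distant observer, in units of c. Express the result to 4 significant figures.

Apply u = (u'+v)/(1+u'v) twice. Drone in the carrier frame: (0.392+0.6563)/(1+0.392·0.6563) = 1.0483/1.2572696 = 0.83379c.
That velocity, transformed to the rest frame of a distant observer: (0.83379+0.868)/(1+0.83379·0.868) = 1.70179/1.72372972 = 0.98727c.

0.9873c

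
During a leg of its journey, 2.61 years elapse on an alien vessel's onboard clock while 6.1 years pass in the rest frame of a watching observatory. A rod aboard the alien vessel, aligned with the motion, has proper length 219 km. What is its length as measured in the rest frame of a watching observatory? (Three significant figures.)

93.7 km

From Δt = γΔτ: γ = 6.1/2.61 = 2.33716.
L = L₀/γ = 219/2.33716 = 93.7 km.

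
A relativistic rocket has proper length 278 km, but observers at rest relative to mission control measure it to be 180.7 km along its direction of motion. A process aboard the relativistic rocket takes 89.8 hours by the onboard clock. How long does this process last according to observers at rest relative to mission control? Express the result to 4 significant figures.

138.2 hours

γ = L₀/L = 278/180.7 = 1.53846.
The same γ dilates the second interval: 1.53846 × 89.8 hours = 138.2 hours.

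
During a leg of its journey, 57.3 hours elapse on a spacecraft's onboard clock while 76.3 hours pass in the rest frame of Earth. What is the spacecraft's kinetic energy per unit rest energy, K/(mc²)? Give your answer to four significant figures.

The time-dilation ratio gives γ = 76.3/57.3 = 1.33159.
Since K = (γ−1)mc², K/(mc²) = 1.33159 − 1 = 0.3316.

0.3316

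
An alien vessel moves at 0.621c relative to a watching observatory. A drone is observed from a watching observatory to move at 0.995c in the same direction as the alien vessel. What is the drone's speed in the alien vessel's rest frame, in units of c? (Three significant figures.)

0.979c

Transform to the alien vessel's frame: u' = (u − v)/(1 − uv/c²).
u' = (0.995 − 0.621)/(1 − 0.995×0.621) = 0.374/0.382105 = 0.97879.
Speed in the alien vessel's frame: 0.979c (in the same direction).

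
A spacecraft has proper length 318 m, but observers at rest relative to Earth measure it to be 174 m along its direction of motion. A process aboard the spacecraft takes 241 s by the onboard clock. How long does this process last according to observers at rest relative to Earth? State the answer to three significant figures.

440 s

γ = L₀/L = 318/174 = 1.82759.
The same γ dilates the second interval: 1.82759 × 241 s = 440 s.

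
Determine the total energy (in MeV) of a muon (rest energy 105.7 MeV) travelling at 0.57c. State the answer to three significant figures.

γ = 1/√(1 − β²) = 1/√(1 − 0.3249) = 1/√0.6751 = 1/0.821645 = 1.2171.
Total energy: E = γmc² = 1.2171 × 105.7 MeV = 129 MeV.

129 MeV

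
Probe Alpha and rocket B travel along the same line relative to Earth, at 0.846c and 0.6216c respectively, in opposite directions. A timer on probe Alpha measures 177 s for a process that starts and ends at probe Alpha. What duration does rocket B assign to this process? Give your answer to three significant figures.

647 s

The velocity of probe Alpha relative to rocket B is (0.846 + 0.6216)c / (1 + 0.846×0.6216) = 0.96181c; relative speed 0.96181c.
At |u| = 0.96181c, γ = (1 − 0.925078)^(−1/2) = 3.6534.
The clock on probe Alpha records proper time, so rocket B measures Δt = γΔτ = 3.6534 × 177 = 647 s.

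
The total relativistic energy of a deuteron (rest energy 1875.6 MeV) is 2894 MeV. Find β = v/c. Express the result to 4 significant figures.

0.7616

γ = E/(mc²) = 2894/1875.6 = 1.543.
β = √(1 − 1/γ²) = √(1 − 0.420018) = √0.579982 = 0.7616.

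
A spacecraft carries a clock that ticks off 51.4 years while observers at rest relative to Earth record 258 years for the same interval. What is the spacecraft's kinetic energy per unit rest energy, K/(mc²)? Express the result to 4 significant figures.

4.019

The time-dilation ratio gives γ = 258/51.4 = 5.01946.
Since K = (γ−1)mc², K/(mc²) = 5.01946 − 1 = 4.019.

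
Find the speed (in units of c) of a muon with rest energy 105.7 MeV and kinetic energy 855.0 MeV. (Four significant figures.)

0.9939c

γ = 1 + K/(mc²) = 1 + 855.0/105.7 = 9.0889.
β = √(1 − 1/γ²) = √(1 − 0.0121053) = √0.9878947 = 0.9939.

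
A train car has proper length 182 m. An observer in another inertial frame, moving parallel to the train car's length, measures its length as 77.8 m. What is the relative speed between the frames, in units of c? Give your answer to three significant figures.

Length contraction gives γ = L₀/L = 182/77.8 = 2.3393.
β = √(1 − 1/γ²) = √0.817262 = 0.904.

0.904c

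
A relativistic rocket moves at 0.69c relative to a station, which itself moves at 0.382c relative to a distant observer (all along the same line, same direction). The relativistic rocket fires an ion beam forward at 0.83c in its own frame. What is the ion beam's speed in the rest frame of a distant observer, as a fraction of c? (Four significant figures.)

0.9849c

Compose velocities in two stages. Stage 1 (into S'): u₁ = (0.83+0.69)/(1+0.83×0.69) = 0.96649.
Stage 2 (into S): u = (0.96649+0.382)/(1+0.96649×0.382) = 0.98487, so the speed is 0.9849c.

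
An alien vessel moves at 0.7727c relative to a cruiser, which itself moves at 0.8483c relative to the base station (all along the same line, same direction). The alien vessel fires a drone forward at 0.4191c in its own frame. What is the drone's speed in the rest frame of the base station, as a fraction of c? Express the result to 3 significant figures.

0.991c

Compose velocities in two stages. Stage 1 (into S'): u₁ = (0.4191+0.7727)/(1+0.4191×0.7727) = 0.90026.
Stage 2 (into S): u = (0.90026+0.8483)/(1+0.90026×0.8483) = 0.99142, so the speed is 0.991c.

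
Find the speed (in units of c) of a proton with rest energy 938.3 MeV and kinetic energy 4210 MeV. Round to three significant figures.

K = (γ−1)mc², so γ = 1 + 4210/938.3 = 5.4868.
Then v/c = √(1 − γ⁻²) = √(1 − 0.0332171) = √0.9667829 = 0.983.

0.983c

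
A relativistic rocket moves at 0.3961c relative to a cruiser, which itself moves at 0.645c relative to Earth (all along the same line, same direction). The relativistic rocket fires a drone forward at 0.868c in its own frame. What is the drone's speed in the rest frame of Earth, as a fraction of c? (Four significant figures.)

Compose velocities in two stages. Stage 1 (into S'): u₁ = (0.868+0.3961)/(1+0.868×0.3961) = 0.94068.
Stage 2 (into S): u = (0.94068+0.645)/(1+0.94068×0.645) = 0.98689, so the speed is 0.9869c.

0.9869c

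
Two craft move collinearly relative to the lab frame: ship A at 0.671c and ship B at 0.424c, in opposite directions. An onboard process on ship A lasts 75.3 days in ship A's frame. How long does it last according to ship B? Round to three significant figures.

144 days

The velocity of ship A relative to ship B is (0.671 + 0.424)c / (1 + 0.671×0.424) = 0.85247c; relative speed 0.85247c.
At |u| = 0.85247c, γ = (1 − 0.726705)^(−1/2) = 1.9129.
Ship A's interval is proper; time dilation gives Δt_B = γΔτ = 1.9129 × 75.3 days = 144 days.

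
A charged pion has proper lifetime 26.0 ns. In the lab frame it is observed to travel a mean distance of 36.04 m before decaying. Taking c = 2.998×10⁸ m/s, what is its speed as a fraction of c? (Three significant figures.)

0.977c

Let x = d/(cτ) = 36.04 m / (2.998×10⁸ m/s × 2.600×10^-8 s) = 4.6236. Since d = βγcτ, x = βγ = β/√(1−β²).
Solving: β² = x²/(1+x²) = 21.3777/22.3777 = 0.955313, so β = 0.977.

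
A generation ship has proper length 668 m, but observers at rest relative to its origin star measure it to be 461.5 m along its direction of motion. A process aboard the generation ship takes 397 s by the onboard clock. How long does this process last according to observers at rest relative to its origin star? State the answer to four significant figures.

574.6 s

From L = L₀/γ: γ = 668/461.5 = 1.44745.
Δt = γΔτ = 1.44745 × 397 = 574.6 s.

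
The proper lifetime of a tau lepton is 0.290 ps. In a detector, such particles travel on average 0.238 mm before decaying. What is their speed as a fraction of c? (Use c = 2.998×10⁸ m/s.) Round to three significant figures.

0.939c

d = βγcτ ⇒ βγ = d/(cτ) = 2.380×10^-4 m / (8.6942×10^-5 m) = 2.7375.
β = (βγ)/√(1+(βγ)²) = 2.7375/√8.49391 = 0.939.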